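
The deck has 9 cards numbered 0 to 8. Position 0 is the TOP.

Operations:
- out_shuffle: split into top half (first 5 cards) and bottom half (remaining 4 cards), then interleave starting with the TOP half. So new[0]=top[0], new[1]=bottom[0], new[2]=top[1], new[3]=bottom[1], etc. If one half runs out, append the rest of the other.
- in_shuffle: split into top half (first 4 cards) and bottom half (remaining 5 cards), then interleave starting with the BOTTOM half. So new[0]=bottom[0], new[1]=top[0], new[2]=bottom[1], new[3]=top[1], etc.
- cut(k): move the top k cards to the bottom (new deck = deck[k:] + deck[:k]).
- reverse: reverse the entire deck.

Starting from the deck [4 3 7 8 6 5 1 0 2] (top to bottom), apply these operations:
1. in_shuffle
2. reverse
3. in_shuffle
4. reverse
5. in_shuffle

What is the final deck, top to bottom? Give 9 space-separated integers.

Answer: 5 6 8 7 3 4 2 0 1

Derivation:
After op 1 (in_shuffle): [6 4 5 3 1 7 0 8 2]
After op 2 (reverse): [2 8 0 7 1 3 5 4 6]
After op 3 (in_shuffle): [1 2 3 8 5 0 4 7 6]
After op 4 (reverse): [6 7 4 0 5 8 3 2 1]
After op 5 (in_shuffle): [5 6 8 7 3 4 2 0 1]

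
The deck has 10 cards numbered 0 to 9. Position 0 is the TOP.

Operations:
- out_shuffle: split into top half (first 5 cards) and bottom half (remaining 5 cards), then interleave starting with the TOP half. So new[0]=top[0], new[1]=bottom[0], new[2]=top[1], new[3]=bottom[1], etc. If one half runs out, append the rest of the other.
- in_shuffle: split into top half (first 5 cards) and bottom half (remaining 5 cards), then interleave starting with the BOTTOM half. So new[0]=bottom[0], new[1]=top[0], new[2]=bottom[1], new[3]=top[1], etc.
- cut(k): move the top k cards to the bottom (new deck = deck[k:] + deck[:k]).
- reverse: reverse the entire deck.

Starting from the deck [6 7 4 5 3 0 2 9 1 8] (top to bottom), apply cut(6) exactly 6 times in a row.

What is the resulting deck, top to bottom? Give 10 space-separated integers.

Answer: 2 9 1 8 6 7 4 5 3 0

Derivation:
After op 1 (cut(6)): [2 9 1 8 6 7 4 5 3 0]
After op 2 (cut(6)): [4 5 3 0 2 9 1 8 6 7]
After op 3 (cut(6)): [1 8 6 7 4 5 3 0 2 9]
After op 4 (cut(6)): [3 0 2 9 1 8 6 7 4 5]
After op 5 (cut(6)): [6 7 4 5 3 0 2 9 1 8]
After op 6 (cut(6)): [2 9 1 8 6 7 4 5 3 0]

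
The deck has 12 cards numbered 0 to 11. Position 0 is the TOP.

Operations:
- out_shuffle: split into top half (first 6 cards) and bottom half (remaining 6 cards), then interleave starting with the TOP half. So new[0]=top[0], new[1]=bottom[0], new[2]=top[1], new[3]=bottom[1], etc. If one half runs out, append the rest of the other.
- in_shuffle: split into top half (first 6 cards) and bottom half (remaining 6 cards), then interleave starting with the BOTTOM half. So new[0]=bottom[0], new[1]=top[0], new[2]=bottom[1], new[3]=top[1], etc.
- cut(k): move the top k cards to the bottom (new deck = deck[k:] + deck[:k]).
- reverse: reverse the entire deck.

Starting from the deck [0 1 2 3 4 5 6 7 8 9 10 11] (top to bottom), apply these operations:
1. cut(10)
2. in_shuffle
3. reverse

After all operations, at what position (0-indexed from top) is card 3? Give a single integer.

After op 1 (cut(10)): [10 11 0 1 2 3 4 5 6 7 8 9]
After op 2 (in_shuffle): [4 10 5 11 6 0 7 1 8 2 9 3]
After op 3 (reverse): [3 9 2 8 1 7 0 6 11 5 10 4]
Card 3 is at position 0.

Answer: 0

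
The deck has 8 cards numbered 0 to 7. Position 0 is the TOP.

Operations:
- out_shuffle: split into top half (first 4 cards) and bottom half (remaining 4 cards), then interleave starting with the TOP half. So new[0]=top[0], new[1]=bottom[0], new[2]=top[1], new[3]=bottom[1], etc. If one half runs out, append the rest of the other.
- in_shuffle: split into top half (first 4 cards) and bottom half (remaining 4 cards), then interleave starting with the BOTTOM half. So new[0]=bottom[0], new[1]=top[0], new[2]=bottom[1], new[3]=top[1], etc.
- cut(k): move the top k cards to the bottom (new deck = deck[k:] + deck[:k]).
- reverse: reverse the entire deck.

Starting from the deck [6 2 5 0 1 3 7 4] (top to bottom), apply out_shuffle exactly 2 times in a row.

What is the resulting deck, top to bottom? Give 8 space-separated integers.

Answer: 6 5 1 7 2 0 3 4

Derivation:
After op 1 (out_shuffle): [6 1 2 3 5 7 0 4]
After op 2 (out_shuffle): [6 5 1 7 2 0 3 4]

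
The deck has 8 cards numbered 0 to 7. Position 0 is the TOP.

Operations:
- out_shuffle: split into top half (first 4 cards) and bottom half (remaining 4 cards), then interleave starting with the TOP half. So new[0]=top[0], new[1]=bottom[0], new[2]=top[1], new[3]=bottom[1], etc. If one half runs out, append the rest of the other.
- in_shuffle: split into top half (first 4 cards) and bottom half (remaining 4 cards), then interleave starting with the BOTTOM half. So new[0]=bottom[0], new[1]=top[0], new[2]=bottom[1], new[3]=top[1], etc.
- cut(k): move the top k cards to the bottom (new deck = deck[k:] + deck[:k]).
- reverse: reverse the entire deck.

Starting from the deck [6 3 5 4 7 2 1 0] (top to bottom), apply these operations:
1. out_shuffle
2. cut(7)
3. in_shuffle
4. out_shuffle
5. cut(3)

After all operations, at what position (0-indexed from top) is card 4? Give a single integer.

Answer: 2

Derivation:
After op 1 (out_shuffle): [6 7 3 2 5 1 4 0]
After op 2 (cut(7)): [0 6 7 3 2 5 1 4]
After op 3 (in_shuffle): [2 0 5 6 1 7 4 3]
After op 4 (out_shuffle): [2 1 0 7 5 4 6 3]
After op 5 (cut(3)): [7 5 4 6 3 2 1 0]
Card 4 is at position 2.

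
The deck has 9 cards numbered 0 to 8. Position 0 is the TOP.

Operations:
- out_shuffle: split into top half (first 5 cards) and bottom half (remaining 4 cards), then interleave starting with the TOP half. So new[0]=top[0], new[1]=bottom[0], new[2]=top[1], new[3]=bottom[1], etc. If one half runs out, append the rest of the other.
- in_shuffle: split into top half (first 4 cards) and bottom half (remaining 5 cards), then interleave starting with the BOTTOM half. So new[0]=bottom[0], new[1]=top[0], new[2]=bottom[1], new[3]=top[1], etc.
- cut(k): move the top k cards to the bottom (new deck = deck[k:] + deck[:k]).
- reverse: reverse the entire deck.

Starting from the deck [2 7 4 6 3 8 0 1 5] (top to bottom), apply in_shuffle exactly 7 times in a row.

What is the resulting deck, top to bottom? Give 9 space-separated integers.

After op 1 (in_shuffle): [3 2 8 7 0 4 1 6 5]
After op 2 (in_shuffle): [0 3 4 2 1 8 6 7 5]
After op 3 (in_shuffle): [1 0 8 3 6 4 7 2 5]
After op 4 (in_shuffle): [6 1 4 0 7 8 2 3 5]
After op 5 (in_shuffle): [7 6 8 1 2 4 3 0 5]
After op 6 (in_shuffle): [2 7 4 6 3 8 0 1 5]
After op 7 (in_shuffle): [3 2 8 7 0 4 1 6 5]

Answer: 3 2 8 7 0 4 1 6 5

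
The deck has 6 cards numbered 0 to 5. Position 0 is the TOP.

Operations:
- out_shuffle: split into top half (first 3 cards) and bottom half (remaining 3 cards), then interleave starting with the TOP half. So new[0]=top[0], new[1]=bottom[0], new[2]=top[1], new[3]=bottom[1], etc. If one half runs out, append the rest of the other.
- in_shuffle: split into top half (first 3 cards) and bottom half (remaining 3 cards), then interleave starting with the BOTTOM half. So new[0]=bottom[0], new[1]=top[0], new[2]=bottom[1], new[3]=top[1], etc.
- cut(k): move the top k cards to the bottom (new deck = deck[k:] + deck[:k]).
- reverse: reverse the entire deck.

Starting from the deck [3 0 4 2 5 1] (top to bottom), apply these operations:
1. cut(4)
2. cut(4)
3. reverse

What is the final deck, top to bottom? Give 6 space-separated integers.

After op 1 (cut(4)): [5 1 3 0 4 2]
After op 2 (cut(4)): [4 2 5 1 3 0]
After op 3 (reverse): [0 3 1 5 2 4]

Answer: 0 3 1 5 2 4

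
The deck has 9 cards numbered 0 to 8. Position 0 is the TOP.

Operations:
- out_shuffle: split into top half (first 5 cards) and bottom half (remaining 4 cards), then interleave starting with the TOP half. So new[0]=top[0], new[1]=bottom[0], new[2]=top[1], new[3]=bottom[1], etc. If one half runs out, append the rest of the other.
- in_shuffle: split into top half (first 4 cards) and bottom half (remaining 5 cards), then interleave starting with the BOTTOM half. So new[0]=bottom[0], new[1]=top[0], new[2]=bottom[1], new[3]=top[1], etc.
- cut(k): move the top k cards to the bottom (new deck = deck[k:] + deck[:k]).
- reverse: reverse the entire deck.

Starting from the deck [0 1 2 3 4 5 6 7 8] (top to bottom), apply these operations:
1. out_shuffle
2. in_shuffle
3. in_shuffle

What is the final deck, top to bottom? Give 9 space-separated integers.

Answer: 3 2 1 0 8 7 6 5 4

Derivation:
After op 1 (out_shuffle): [0 5 1 6 2 7 3 8 4]
After op 2 (in_shuffle): [2 0 7 5 3 1 8 6 4]
After op 3 (in_shuffle): [3 2 1 0 8 7 6 5 4]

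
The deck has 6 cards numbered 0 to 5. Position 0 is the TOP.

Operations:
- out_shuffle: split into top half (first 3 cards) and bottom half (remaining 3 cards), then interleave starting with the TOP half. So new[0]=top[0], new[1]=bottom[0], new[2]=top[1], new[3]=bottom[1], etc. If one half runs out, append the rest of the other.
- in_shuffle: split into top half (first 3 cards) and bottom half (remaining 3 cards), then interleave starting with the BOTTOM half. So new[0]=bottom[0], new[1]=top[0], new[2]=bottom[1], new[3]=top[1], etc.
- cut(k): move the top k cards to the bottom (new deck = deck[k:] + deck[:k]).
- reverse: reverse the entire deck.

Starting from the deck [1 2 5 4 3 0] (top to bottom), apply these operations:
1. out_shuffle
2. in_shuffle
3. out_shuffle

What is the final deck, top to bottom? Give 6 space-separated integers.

Answer: 3 4 1 0 5 2

Derivation:
After op 1 (out_shuffle): [1 4 2 3 5 0]
After op 2 (in_shuffle): [3 1 5 4 0 2]
After op 3 (out_shuffle): [3 4 1 0 5 2]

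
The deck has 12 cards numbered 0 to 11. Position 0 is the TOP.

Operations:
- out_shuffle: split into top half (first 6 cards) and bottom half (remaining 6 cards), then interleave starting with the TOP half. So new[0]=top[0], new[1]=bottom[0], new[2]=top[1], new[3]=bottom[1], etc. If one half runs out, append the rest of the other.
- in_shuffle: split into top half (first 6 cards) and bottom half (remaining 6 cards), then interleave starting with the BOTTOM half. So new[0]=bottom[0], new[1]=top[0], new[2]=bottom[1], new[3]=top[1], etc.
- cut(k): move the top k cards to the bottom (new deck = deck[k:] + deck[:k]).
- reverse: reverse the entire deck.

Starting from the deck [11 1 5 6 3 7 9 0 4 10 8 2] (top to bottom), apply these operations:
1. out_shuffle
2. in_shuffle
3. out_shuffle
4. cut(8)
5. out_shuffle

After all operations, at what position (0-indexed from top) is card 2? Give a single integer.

Answer: 2

Derivation:
After op 1 (out_shuffle): [11 9 1 0 5 4 6 10 3 8 7 2]
After op 2 (in_shuffle): [6 11 10 9 3 1 8 0 7 5 2 4]
After op 3 (out_shuffle): [6 8 11 0 10 7 9 5 3 2 1 4]
After op 4 (cut(8)): [3 2 1 4 6 8 11 0 10 7 9 5]
After op 5 (out_shuffle): [3 11 2 0 1 10 4 7 6 9 8 5]
Card 2 is at position 2.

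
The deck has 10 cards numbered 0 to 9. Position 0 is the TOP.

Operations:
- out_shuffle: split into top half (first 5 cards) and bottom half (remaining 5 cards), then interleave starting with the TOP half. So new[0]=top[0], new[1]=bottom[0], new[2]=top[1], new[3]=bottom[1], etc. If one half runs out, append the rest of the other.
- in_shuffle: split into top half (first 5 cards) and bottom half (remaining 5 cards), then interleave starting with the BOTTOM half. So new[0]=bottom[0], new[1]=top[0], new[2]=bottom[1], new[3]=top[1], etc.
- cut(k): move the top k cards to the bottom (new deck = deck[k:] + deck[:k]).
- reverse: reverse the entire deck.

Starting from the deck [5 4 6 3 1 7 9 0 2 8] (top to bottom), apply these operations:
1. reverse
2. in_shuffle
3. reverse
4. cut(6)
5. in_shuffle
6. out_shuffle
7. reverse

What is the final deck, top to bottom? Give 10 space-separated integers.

After op 1 (reverse): [8 2 0 9 7 1 3 6 4 5]
After op 2 (in_shuffle): [1 8 3 2 6 0 4 9 5 7]
After op 3 (reverse): [7 5 9 4 0 6 2 3 8 1]
After op 4 (cut(6)): [2 3 8 1 7 5 9 4 0 6]
After op 5 (in_shuffle): [5 2 9 3 4 8 0 1 6 7]
After op 6 (out_shuffle): [5 8 2 0 9 1 3 6 4 7]
After op 7 (reverse): [7 4 6 3 1 9 0 2 8 5]

Answer: 7 4 6 3 1 9 0 2 8 5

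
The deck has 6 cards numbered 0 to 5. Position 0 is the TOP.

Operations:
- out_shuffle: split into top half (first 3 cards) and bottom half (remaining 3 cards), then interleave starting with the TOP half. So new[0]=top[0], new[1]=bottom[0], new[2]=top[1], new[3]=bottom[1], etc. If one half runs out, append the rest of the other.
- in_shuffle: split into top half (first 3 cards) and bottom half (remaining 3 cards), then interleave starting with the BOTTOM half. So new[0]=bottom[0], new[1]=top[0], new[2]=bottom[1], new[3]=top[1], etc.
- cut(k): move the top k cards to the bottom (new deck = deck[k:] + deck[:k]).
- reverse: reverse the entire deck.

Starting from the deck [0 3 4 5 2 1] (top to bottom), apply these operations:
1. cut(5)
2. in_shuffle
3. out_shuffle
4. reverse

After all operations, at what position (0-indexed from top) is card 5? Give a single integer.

After op 1 (cut(5)): [1 0 3 4 5 2]
After op 2 (in_shuffle): [4 1 5 0 2 3]
After op 3 (out_shuffle): [4 0 1 2 5 3]
After op 4 (reverse): [3 5 2 1 0 4]
Card 5 is at position 1.

Answer: 1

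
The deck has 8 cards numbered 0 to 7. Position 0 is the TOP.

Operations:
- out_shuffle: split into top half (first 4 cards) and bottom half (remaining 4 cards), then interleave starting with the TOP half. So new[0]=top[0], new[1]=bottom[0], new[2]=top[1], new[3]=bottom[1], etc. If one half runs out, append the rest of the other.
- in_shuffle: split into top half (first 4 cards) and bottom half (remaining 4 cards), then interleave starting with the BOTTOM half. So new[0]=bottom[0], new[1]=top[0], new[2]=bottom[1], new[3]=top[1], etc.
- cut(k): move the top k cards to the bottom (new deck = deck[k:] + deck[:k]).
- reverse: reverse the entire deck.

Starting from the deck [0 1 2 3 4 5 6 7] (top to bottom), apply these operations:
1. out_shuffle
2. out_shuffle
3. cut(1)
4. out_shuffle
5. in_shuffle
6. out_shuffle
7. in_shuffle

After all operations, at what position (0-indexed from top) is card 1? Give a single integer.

Answer: 3

Derivation:
After op 1 (out_shuffle): [0 4 1 5 2 6 3 7]
After op 2 (out_shuffle): [0 2 4 6 1 3 5 7]
After op 3 (cut(1)): [2 4 6 1 3 5 7 0]
After op 4 (out_shuffle): [2 3 4 5 6 7 1 0]
After op 5 (in_shuffle): [6 2 7 3 1 4 0 5]
After op 6 (out_shuffle): [6 1 2 4 7 0 3 5]
After op 7 (in_shuffle): [7 6 0 1 3 2 5 4]
Card 1 is at position 3.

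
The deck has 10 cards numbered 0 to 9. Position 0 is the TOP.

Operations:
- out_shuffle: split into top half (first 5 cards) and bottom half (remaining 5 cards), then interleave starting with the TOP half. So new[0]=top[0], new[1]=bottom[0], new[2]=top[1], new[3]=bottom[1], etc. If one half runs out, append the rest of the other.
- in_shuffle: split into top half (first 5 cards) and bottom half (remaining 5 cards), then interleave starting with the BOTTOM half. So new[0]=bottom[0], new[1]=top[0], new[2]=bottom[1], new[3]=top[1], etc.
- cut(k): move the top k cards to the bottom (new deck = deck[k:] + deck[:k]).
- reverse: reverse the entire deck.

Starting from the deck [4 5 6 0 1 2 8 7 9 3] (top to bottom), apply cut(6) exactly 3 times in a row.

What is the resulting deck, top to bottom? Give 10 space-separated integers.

After op 1 (cut(6)): [8 7 9 3 4 5 6 0 1 2]
After op 2 (cut(6)): [6 0 1 2 8 7 9 3 4 5]
After op 3 (cut(6)): [9 3 4 5 6 0 1 2 8 7]

Answer: 9 3 4 5 6 0 1 2 8 7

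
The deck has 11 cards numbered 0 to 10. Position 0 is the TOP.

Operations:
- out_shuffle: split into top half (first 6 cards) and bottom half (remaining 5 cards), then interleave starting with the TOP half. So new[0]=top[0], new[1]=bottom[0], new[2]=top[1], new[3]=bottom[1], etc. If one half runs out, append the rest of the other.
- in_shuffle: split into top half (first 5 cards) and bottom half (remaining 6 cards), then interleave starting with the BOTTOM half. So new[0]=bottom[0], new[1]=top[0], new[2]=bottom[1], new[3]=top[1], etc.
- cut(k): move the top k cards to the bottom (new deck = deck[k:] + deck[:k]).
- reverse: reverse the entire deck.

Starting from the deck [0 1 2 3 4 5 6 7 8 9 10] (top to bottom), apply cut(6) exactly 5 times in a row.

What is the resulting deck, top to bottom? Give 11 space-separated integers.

Answer: 8 9 10 0 1 2 3 4 5 6 7

Derivation:
After op 1 (cut(6)): [6 7 8 9 10 0 1 2 3 4 5]
After op 2 (cut(6)): [1 2 3 4 5 6 7 8 9 10 0]
After op 3 (cut(6)): [7 8 9 10 0 1 2 3 4 5 6]
After op 4 (cut(6)): [2 3 4 5 6 7 8 9 10 0 1]
After op 5 (cut(6)): [8 9 10 0 1 2 3 4 5 6 7]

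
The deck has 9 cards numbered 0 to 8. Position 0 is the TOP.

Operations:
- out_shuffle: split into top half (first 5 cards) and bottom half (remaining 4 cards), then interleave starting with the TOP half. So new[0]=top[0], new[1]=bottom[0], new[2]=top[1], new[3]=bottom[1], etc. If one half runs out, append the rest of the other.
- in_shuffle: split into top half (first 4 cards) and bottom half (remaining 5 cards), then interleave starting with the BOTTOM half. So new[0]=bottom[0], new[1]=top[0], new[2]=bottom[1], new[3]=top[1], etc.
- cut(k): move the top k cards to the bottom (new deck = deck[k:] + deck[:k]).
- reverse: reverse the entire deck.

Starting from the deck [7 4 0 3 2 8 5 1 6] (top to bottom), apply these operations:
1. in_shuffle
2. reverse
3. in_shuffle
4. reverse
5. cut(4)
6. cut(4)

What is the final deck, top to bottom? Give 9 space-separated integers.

After op 1 (in_shuffle): [2 7 8 4 5 0 1 3 6]
After op 2 (reverse): [6 3 1 0 5 4 8 7 2]
After op 3 (in_shuffle): [5 6 4 3 8 1 7 0 2]
After op 4 (reverse): [2 0 7 1 8 3 4 6 5]
After op 5 (cut(4)): [8 3 4 6 5 2 0 7 1]
After op 6 (cut(4)): [5 2 0 7 1 8 3 4 6]

Answer: 5 2 0 7 1 8 3 4 6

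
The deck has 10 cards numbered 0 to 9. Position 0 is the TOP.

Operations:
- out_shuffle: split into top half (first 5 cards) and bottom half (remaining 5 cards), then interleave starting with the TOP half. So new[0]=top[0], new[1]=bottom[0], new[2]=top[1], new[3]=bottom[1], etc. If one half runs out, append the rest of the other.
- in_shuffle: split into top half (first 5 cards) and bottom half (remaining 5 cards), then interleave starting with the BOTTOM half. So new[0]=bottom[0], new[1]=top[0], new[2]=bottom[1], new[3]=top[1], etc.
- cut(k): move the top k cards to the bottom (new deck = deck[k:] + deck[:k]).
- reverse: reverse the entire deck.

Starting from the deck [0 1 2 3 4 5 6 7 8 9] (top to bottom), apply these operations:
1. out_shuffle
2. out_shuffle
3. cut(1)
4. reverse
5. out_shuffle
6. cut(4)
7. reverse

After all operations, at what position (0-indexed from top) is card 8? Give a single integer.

After op 1 (out_shuffle): [0 5 1 6 2 7 3 8 4 9]
After op 2 (out_shuffle): [0 7 5 3 1 8 6 4 2 9]
After op 3 (cut(1)): [7 5 3 1 8 6 4 2 9 0]
After op 4 (reverse): [0 9 2 4 6 8 1 3 5 7]
After op 5 (out_shuffle): [0 8 9 1 2 3 4 5 6 7]
After op 6 (cut(4)): [2 3 4 5 6 7 0 8 9 1]
After op 7 (reverse): [1 9 8 0 7 6 5 4 3 2]
Card 8 is at position 2.

Answer: 2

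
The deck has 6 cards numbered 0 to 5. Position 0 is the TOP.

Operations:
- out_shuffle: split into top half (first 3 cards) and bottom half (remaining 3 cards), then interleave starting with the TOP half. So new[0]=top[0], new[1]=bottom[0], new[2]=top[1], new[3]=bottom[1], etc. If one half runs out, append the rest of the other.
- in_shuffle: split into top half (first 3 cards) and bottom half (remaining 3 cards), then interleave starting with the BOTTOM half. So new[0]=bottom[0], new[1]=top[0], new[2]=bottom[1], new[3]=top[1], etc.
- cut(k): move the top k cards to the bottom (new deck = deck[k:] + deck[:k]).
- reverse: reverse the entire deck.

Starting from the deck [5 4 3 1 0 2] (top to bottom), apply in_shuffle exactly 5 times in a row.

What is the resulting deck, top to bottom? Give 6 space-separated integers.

Answer: 4 1 2 5 3 0

Derivation:
After op 1 (in_shuffle): [1 5 0 4 2 3]
After op 2 (in_shuffle): [4 1 2 5 3 0]
After op 3 (in_shuffle): [5 4 3 1 0 2]
After op 4 (in_shuffle): [1 5 0 4 2 3]
After op 5 (in_shuffle): [4 1 2 5 3 0]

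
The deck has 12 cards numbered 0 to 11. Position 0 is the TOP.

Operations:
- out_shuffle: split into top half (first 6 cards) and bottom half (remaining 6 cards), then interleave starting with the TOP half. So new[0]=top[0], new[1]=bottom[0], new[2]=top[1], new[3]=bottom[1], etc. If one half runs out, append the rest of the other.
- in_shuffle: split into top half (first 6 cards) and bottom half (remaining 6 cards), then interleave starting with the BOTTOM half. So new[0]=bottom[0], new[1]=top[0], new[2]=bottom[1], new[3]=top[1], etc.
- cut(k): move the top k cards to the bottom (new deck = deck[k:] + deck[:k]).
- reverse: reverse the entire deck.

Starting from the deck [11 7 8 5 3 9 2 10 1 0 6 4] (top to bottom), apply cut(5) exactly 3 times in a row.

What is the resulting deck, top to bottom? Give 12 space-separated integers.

After op 1 (cut(5)): [9 2 10 1 0 6 4 11 7 8 5 3]
After op 2 (cut(5)): [6 4 11 7 8 5 3 9 2 10 1 0]
After op 3 (cut(5)): [5 3 9 2 10 1 0 6 4 11 7 8]

Answer: 5 3 9 2 10 1 0 6 4 11 7 8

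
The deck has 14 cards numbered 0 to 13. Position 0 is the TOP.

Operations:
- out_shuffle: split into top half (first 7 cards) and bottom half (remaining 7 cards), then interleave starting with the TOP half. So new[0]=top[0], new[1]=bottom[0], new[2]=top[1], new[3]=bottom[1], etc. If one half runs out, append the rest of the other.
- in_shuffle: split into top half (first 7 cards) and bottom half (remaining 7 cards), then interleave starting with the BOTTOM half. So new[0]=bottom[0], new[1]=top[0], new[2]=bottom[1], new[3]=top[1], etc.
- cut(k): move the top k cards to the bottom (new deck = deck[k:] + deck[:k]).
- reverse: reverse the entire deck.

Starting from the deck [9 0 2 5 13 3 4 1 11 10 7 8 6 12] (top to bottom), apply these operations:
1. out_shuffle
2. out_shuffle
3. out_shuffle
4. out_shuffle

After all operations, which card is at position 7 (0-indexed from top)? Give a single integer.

After op 1 (out_shuffle): [9 1 0 11 2 10 5 7 13 8 3 6 4 12]
After op 2 (out_shuffle): [9 7 1 13 0 8 11 3 2 6 10 4 5 12]
After op 3 (out_shuffle): [9 3 7 2 1 6 13 10 0 4 8 5 11 12]
After op 4 (out_shuffle): [9 10 3 0 7 4 2 8 1 5 6 11 13 12]
Position 7: card 8.

Answer: 8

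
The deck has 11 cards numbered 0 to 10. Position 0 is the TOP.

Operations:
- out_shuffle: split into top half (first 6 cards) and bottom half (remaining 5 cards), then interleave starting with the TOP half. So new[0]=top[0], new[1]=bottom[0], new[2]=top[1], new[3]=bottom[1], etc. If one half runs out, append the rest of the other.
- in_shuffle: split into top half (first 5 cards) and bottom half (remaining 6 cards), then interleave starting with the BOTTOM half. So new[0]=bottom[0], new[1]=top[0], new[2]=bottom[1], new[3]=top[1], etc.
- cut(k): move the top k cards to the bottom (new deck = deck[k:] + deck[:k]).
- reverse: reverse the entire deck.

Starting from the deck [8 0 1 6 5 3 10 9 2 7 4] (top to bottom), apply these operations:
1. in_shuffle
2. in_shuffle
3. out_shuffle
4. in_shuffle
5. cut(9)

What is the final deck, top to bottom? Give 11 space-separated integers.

After op 1 (in_shuffle): [3 8 10 0 9 1 2 6 7 5 4]
After op 2 (in_shuffle): [1 3 2 8 6 10 7 0 5 9 4]
After op 3 (out_shuffle): [1 7 3 0 2 5 8 9 6 4 10]
After op 4 (in_shuffle): [5 1 8 7 9 3 6 0 4 2 10]
After op 5 (cut(9)): [2 10 5 1 8 7 9 3 6 0 4]

Answer: 2 10 5 1 8 7 9 3 6 0 4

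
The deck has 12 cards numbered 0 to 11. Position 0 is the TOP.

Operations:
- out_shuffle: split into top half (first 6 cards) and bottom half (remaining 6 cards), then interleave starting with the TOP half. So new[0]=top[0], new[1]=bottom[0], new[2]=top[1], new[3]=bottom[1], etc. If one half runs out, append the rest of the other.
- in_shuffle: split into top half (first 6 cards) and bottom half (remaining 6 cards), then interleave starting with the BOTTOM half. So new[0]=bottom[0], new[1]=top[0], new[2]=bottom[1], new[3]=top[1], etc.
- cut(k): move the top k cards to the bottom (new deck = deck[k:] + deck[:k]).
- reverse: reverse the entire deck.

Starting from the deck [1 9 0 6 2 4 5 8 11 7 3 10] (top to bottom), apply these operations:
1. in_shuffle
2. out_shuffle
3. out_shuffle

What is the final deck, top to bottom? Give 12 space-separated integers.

After op 1 (in_shuffle): [5 1 8 9 11 0 7 6 3 2 10 4]
After op 2 (out_shuffle): [5 7 1 6 8 3 9 2 11 10 0 4]
After op 3 (out_shuffle): [5 9 7 2 1 11 6 10 8 0 3 4]

Answer: 5 9 7 2 1 11 6 10 8 0 3 4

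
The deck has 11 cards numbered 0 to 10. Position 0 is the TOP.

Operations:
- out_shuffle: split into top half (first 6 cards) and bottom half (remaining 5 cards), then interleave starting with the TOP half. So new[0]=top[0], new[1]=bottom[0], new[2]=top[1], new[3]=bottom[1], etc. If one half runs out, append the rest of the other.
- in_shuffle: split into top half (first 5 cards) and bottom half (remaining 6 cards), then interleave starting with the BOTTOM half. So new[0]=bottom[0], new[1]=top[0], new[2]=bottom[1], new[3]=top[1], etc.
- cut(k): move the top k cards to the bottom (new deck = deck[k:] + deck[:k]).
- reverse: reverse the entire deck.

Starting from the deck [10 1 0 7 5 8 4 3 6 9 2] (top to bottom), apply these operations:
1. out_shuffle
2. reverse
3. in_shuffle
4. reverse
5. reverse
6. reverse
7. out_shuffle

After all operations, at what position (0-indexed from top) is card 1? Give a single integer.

After op 1 (out_shuffle): [10 4 1 3 0 6 7 9 5 2 8]
After op 2 (reverse): [8 2 5 9 7 6 0 3 1 4 10]
After op 3 (in_shuffle): [6 8 0 2 3 5 1 9 4 7 10]
After op 4 (reverse): [10 7 4 9 1 5 3 2 0 8 6]
After op 5 (reverse): [6 8 0 2 3 5 1 9 4 7 10]
After op 6 (reverse): [10 7 4 9 1 5 3 2 0 8 6]
After op 7 (out_shuffle): [10 3 7 2 4 0 9 8 1 6 5]
Card 1 is at position 8.

Answer: 8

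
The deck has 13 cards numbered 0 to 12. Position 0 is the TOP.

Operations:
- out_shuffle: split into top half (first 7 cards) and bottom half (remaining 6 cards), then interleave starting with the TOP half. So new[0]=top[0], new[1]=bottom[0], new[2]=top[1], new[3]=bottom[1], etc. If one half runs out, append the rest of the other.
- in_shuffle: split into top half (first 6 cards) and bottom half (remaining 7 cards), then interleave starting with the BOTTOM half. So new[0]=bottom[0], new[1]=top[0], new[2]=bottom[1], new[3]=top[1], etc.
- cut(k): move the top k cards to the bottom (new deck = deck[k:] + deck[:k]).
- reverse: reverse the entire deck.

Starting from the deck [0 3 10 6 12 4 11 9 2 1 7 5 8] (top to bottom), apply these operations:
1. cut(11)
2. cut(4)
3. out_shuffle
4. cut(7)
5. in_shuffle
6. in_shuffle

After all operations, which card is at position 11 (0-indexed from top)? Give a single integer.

After op 1 (cut(11)): [5 8 0 3 10 6 12 4 11 9 2 1 7]
After op 2 (cut(4)): [10 6 12 4 11 9 2 1 7 5 8 0 3]
After op 3 (out_shuffle): [10 1 6 7 12 5 4 8 11 0 9 3 2]
After op 4 (cut(7)): [8 11 0 9 3 2 10 1 6 7 12 5 4]
After op 5 (in_shuffle): [10 8 1 11 6 0 7 9 12 3 5 2 4]
After op 6 (in_shuffle): [7 10 9 8 12 1 3 11 5 6 2 0 4]
Position 11: card 0.

Answer: 0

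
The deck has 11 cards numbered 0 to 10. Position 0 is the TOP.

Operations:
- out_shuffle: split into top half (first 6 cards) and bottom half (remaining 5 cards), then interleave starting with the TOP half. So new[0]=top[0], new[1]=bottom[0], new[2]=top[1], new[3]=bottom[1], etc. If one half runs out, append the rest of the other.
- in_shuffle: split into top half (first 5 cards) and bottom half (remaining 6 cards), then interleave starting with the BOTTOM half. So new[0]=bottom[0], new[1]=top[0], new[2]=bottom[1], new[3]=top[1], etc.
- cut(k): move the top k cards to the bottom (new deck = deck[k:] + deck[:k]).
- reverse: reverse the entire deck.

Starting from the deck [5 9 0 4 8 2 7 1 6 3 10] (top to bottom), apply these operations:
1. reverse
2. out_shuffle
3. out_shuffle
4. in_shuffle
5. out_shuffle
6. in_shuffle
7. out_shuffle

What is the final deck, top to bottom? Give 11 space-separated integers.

Answer: 2 5 7 9 1 0 6 4 3 8 10

Derivation:
After op 1 (reverse): [10 3 6 1 7 2 8 4 0 9 5]
After op 2 (out_shuffle): [10 8 3 4 6 0 1 9 7 5 2]
After op 3 (out_shuffle): [10 1 8 9 3 7 4 5 6 2 0]
After op 4 (in_shuffle): [7 10 4 1 5 8 6 9 2 3 0]
After op 5 (out_shuffle): [7 6 10 9 4 2 1 3 5 0 8]
After op 6 (in_shuffle): [2 7 1 6 3 10 5 9 0 4 8]
After op 7 (out_shuffle): [2 5 7 9 1 0 6 4 3 8 10]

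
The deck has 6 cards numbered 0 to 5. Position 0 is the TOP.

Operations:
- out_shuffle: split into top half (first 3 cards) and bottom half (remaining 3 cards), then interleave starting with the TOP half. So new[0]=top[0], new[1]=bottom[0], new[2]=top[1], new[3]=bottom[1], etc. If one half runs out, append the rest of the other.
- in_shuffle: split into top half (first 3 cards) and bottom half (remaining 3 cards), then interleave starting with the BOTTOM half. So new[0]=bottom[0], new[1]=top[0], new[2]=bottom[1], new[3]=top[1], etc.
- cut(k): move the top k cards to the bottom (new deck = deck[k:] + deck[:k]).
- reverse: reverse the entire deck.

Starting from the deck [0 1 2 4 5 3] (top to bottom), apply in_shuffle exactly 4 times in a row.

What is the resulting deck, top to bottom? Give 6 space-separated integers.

After op 1 (in_shuffle): [4 0 5 1 3 2]
After op 2 (in_shuffle): [1 4 3 0 2 5]
After op 3 (in_shuffle): [0 1 2 4 5 3]
After op 4 (in_shuffle): [4 0 5 1 3 2]

Answer: 4 0 5 1 3 2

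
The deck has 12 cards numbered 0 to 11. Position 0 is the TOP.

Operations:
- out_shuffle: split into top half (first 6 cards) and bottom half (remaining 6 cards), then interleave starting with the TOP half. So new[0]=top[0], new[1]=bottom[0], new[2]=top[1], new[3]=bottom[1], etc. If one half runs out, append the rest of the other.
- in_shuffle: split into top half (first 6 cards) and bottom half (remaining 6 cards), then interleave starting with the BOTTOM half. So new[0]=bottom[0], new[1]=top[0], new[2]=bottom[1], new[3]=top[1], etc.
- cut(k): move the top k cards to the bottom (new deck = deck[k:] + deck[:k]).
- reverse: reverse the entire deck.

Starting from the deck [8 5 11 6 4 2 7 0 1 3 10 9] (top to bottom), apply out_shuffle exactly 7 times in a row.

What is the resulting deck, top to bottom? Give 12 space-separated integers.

After op 1 (out_shuffle): [8 7 5 0 11 1 6 3 4 10 2 9]
After op 2 (out_shuffle): [8 6 7 3 5 4 0 10 11 2 1 9]
After op 3 (out_shuffle): [8 0 6 10 7 11 3 2 5 1 4 9]
After op 4 (out_shuffle): [8 3 0 2 6 5 10 1 7 4 11 9]
After op 5 (out_shuffle): [8 10 3 1 0 7 2 4 6 11 5 9]
After op 6 (out_shuffle): [8 2 10 4 3 6 1 11 0 5 7 9]
After op 7 (out_shuffle): [8 1 2 11 10 0 4 5 3 7 6 9]

Answer: 8 1 2 11 10 0 4 5 3 7 6 9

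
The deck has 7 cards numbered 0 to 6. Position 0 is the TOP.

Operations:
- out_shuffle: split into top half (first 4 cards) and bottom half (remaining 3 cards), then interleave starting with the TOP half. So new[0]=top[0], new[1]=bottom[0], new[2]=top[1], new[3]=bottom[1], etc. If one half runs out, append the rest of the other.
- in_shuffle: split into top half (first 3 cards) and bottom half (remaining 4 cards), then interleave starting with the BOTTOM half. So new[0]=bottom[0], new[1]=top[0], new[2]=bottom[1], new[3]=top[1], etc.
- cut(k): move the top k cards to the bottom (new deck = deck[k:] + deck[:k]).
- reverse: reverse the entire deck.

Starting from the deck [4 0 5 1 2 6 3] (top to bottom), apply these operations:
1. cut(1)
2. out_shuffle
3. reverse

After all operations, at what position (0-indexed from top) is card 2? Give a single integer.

After op 1 (cut(1)): [0 5 1 2 6 3 4]
After op 2 (out_shuffle): [0 6 5 3 1 4 2]
After op 3 (reverse): [2 4 1 3 5 6 0]
Card 2 is at position 0.

Answer: 0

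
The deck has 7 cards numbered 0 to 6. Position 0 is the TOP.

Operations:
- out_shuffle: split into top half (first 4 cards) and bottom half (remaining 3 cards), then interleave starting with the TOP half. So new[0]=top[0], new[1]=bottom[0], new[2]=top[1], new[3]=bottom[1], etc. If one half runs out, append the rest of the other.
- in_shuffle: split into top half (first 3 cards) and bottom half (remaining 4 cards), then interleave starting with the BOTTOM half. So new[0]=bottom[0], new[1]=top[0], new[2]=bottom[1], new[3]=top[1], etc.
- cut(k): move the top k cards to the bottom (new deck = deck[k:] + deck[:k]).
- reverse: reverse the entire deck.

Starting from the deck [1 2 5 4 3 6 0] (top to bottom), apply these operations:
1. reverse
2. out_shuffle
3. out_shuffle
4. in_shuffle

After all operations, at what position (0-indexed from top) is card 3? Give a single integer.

Answer: 3

Derivation:
After op 1 (reverse): [0 6 3 4 5 2 1]
After op 2 (out_shuffle): [0 5 6 2 3 1 4]
After op 3 (out_shuffle): [0 3 5 1 6 4 2]
After op 4 (in_shuffle): [1 0 6 3 4 5 2]
Card 3 is at position 3.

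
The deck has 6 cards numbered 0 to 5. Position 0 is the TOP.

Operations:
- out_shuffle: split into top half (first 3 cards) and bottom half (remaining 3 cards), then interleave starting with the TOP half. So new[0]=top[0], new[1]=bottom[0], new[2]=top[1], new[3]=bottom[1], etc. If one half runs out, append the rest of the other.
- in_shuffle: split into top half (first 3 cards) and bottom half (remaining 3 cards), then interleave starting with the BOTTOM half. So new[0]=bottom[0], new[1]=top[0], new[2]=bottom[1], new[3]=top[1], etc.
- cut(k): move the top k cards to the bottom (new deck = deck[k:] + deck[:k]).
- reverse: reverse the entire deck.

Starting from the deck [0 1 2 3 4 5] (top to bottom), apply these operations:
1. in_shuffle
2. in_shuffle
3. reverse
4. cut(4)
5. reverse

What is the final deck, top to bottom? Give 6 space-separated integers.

After op 1 (in_shuffle): [3 0 4 1 5 2]
After op 2 (in_shuffle): [1 3 5 0 2 4]
After op 3 (reverse): [4 2 0 5 3 1]
After op 4 (cut(4)): [3 1 4 2 0 5]
After op 5 (reverse): [5 0 2 4 1 3]

Answer: 5 0 2 4 1 3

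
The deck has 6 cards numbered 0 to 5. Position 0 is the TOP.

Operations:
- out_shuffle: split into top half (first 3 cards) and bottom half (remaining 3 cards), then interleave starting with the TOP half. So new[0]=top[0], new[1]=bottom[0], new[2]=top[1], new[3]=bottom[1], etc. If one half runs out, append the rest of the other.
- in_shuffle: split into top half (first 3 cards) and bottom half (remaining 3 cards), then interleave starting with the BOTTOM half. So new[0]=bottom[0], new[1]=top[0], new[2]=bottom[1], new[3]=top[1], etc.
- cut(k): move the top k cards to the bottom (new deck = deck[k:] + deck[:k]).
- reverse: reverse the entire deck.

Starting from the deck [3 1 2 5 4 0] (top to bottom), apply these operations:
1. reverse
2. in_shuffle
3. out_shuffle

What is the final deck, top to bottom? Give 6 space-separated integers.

After op 1 (reverse): [0 4 5 2 1 3]
After op 2 (in_shuffle): [2 0 1 4 3 5]
After op 3 (out_shuffle): [2 4 0 3 1 5]

Answer: 2 4 0 3 1 5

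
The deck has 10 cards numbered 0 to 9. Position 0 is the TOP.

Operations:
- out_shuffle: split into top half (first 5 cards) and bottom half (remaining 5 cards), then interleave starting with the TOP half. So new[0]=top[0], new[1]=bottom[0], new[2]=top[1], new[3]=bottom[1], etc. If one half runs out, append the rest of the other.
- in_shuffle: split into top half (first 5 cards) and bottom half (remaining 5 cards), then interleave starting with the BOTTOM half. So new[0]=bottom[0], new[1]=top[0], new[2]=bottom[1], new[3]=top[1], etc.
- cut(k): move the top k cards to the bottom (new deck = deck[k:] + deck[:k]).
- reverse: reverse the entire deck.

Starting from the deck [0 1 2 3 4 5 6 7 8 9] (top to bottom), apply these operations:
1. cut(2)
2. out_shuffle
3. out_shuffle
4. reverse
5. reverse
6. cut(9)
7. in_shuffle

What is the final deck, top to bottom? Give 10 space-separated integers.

Answer: 3 1 0 2 8 9 6 7 4 5

Derivation:
After op 1 (cut(2)): [2 3 4 5 6 7 8 9 0 1]
After op 2 (out_shuffle): [2 7 3 8 4 9 5 0 6 1]
After op 3 (out_shuffle): [2 9 7 5 3 0 8 6 4 1]
After op 4 (reverse): [1 4 6 8 0 3 5 7 9 2]
After op 5 (reverse): [2 9 7 5 3 0 8 6 4 1]
After op 6 (cut(9)): [1 2 9 7 5 3 0 8 6 4]
After op 7 (in_shuffle): [3 1 0 2 8 9 6 7 4 5]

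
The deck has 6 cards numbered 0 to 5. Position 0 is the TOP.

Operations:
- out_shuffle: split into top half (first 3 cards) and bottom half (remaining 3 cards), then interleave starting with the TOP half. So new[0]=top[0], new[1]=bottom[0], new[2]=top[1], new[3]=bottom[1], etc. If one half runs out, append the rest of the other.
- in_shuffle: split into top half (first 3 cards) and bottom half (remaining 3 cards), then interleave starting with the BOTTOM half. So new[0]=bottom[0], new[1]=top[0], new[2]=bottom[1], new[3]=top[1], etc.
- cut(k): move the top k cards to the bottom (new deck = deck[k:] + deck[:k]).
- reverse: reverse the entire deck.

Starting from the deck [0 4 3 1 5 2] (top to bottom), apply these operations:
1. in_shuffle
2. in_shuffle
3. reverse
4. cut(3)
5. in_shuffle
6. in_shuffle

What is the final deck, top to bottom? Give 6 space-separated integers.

Answer: 1 5 0 2 4 3

Derivation:
After op 1 (in_shuffle): [1 0 5 4 2 3]
After op 2 (in_shuffle): [4 1 2 0 3 5]
After op 3 (reverse): [5 3 0 2 1 4]
After op 4 (cut(3)): [2 1 4 5 3 0]
After op 5 (in_shuffle): [5 2 3 1 0 4]
After op 6 (in_shuffle): [1 5 0 2 4 3]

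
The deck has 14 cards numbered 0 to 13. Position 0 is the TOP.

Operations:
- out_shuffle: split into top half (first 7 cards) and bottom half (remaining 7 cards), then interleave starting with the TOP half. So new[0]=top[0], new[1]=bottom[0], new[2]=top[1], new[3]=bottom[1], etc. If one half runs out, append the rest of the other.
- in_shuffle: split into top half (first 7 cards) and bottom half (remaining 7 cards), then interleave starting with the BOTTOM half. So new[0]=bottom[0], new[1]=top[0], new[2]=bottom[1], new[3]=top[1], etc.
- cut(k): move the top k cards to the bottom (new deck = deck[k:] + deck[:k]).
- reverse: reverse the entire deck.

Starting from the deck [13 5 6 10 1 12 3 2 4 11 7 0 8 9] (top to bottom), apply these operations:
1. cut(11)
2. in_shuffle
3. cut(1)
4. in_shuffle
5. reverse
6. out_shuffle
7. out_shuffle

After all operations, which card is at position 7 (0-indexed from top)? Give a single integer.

After op 1 (cut(11)): [0 8 9 13 5 6 10 1 12 3 2 4 11 7]
After op 2 (in_shuffle): [1 0 12 8 3 9 2 13 4 5 11 6 7 10]
After op 3 (cut(1)): [0 12 8 3 9 2 13 4 5 11 6 7 10 1]
After op 4 (in_shuffle): [4 0 5 12 11 8 6 3 7 9 10 2 1 13]
After op 5 (reverse): [13 1 2 10 9 7 3 6 8 11 12 5 0 4]
After op 6 (out_shuffle): [13 6 1 8 2 11 10 12 9 5 7 0 3 4]
After op 7 (out_shuffle): [13 12 6 9 1 5 8 7 2 0 11 3 10 4]
Position 7: card 7.

Answer: 7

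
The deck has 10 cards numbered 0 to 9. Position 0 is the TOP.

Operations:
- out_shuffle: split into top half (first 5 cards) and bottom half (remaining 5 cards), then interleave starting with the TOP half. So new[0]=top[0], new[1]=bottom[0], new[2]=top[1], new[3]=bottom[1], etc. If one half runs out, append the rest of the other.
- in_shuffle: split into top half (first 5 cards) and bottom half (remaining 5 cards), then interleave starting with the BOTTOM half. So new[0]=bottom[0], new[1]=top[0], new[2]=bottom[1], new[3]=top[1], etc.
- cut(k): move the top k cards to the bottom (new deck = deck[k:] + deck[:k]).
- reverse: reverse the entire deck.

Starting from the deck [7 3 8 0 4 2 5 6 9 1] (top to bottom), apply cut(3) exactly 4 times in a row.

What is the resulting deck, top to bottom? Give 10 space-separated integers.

Answer: 8 0 4 2 5 6 9 1 7 3

Derivation:
After op 1 (cut(3)): [0 4 2 5 6 9 1 7 3 8]
After op 2 (cut(3)): [5 6 9 1 7 3 8 0 4 2]
After op 3 (cut(3)): [1 7 3 8 0 4 2 5 6 9]
After op 4 (cut(3)): [8 0 4 2 5 6 9 1 7 3]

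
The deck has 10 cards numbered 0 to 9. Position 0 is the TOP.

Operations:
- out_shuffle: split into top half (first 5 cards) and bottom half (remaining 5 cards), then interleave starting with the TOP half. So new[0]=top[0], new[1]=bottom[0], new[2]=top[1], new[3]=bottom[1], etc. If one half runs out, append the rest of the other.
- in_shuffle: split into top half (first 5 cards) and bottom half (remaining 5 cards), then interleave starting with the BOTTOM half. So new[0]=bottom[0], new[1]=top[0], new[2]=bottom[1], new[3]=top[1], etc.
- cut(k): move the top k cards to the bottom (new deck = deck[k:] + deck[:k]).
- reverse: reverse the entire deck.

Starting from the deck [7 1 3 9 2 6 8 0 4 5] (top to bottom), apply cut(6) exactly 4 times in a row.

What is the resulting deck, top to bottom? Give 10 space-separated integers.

After op 1 (cut(6)): [8 0 4 5 7 1 3 9 2 6]
After op 2 (cut(6)): [3 9 2 6 8 0 4 5 7 1]
After op 3 (cut(6)): [4 5 7 1 3 9 2 6 8 0]
After op 4 (cut(6)): [2 6 8 0 4 5 7 1 3 9]

Answer: 2 6 8 0 4 5 7 1 3 9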